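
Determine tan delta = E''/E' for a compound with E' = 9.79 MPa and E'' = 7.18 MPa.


tan delta = E'' / E'
= 7.18 / 9.79
= 0.7334

tan delta = 0.7334


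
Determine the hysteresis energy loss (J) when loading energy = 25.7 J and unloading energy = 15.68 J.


Hysteresis loss = loading - unloading
= 25.7 - 15.68
= 10.02 J

10.02 J


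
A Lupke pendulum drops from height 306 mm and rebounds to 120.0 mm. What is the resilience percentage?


Resilience = h_rebound / h_drop * 100
= 120.0 / 306 * 100
= 39.2%

39.2%


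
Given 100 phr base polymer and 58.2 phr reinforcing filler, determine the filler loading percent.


Filler % = filler / (rubber + filler) * 100
= 58.2 / (100 + 58.2) * 100
= 58.2 / 158.2 * 100
= 36.79%

36.79%


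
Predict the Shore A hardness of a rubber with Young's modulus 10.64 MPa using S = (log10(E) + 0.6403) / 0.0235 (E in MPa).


log10(E) = 0.0235*S - 0.6403  =>  S = (log10(E) + 0.6403) / 0.0235
log10(10.64) = 1.026942
S = (1.026942 + 0.6403) / 0.0235 = 1.667242 / 0.0235
S = 70.9

Shore A = 70.9


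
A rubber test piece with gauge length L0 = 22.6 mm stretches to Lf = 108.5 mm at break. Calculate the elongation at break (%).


Elongation = (Lf - L0) / L0 * 100
= (108.5 - 22.6) / 22.6 * 100
= 85.9 / 22.6 * 100
= 380.1%

380.1%


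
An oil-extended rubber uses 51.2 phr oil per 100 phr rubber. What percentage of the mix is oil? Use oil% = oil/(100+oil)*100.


Oil % = oil / (100 + oil) * 100
= 51.2 / (100 + 51.2) * 100
= 51.2 / 151.2 * 100
= 33.86%

33.86%


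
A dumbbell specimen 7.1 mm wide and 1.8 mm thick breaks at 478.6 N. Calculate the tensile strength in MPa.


Area = width * thickness = 7.1 * 1.8 = 12.78 mm^2
TS = force / area = 478.6 / 12.78 = 37.45 MPa

37.45 MPa


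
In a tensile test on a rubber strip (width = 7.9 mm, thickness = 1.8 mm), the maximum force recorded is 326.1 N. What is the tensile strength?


Area = width * thickness = 7.9 * 1.8 = 14.22 mm^2
TS = force / area = 326.1 / 14.22 = 22.93 MPa

22.93 MPa


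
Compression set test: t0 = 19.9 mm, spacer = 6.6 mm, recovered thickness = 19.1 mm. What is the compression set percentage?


CS = (t0 - recovered) / (t0 - ts) * 100
= (19.9 - 19.1) / (19.9 - 6.6) * 100
= 0.8 / 13.3 * 100
= 6.0%

6.0%


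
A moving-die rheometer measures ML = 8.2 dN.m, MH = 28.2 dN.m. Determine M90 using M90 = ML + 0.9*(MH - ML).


M90 = ML + 0.9 * (MH - ML)
M90 = 8.2 + 0.9 * (28.2 - 8.2)
M90 = 8.2 + 0.9 * 20.0
M90 = 26.2 dN.m

26.2 dN.m


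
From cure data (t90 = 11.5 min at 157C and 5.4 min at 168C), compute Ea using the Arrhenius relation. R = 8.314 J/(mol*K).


T1 = 430.15 K, T2 = 441.15 K
1/T1 - 1/T2 = 5.7968e-05
ln(t1/t2) = ln(11.5/5.4) = 0.7559
Ea = 8.314 * 0.7559 / 5.7968e-05 = 108421.5259 J/mol
Ea = 108.42 kJ/mol

108.42 kJ/mol


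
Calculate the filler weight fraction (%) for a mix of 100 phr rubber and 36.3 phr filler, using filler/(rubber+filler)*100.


Filler % = filler / (rubber + filler) * 100
= 36.3 / (100 + 36.3) * 100
= 36.3 / 136.3 * 100
= 26.63%

26.63%


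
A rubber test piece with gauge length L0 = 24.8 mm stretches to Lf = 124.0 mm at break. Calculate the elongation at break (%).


Elongation = (Lf - L0) / L0 * 100
= (124.0 - 24.8) / 24.8 * 100
= 99.2 / 24.8 * 100
= 400.0%

400.0%


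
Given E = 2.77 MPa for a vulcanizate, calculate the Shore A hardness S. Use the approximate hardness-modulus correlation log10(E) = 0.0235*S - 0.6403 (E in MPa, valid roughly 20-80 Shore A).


log10(E) = 0.0235*S - 0.6403  =>  S = (log10(E) + 0.6403) / 0.0235
log10(2.77) = 0.442480
S = (0.442480 + 0.6403) / 0.0235 = 1.082780 / 0.0235
S = 46.1

Shore A = 46.1


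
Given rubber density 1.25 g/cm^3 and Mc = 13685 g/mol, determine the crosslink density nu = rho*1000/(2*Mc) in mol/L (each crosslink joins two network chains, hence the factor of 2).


nu = rho * 1000 / (2 * Mc)
nu = 1.25 * 1000 / (2 * 13685)
nu = 1250.0 / 27370
nu = 0.0457 mol/L

0.0457 mol/L


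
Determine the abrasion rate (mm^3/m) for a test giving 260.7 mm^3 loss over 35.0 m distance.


Rate = volume_loss / distance
= 260.7 / 35.0
= 7.449 mm^3/m

7.449 mm^3/m


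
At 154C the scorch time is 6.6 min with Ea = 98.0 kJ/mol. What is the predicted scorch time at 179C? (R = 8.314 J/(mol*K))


Convert temperatures: T1 = 154 + 273.15 = 427.15 K, T2 = 179 + 273.15 = 452.15 K
ts2_new = 6.6 * exp(98000 / 8.314 * (1/452.15 - 1/427.15))
1/T2 - 1/T1 = -1.2944e-04
ts2_new = 1.44 min

1.44 min


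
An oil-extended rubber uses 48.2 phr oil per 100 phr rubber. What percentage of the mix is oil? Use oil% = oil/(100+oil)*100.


Oil % = oil / (100 + oil) * 100
= 48.2 / (100 + 48.2) * 100
= 48.2 / 148.2 * 100
= 32.52%

32.52%


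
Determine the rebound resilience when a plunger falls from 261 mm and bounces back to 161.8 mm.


Resilience = h_rebound / h_drop * 100
= 161.8 / 261 * 100
= 62.0%

62.0%


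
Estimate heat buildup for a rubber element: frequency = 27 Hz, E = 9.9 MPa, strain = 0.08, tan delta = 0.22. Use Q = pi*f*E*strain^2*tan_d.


Q = pi * f * E * strain^2 * tan_d
= pi * 27 * 9.9 * 0.08^2 * 0.22
= pi * 27 * 9.9 * 0.0064 * 0.22
= 1.1824

Q = 1.1824


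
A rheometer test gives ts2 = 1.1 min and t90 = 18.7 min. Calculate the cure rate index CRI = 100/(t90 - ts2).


CRI = 100 / (t90 - ts2)
= 100 / (18.7 - 1.1)
= 100 / 17.6
= 5.68 min^-1

5.68 min^-1


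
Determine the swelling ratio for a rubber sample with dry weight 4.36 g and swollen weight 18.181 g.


Q = W_swollen / W_dry
Q = 18.181 / 4.36
Q = 4.17

Q = 4.17


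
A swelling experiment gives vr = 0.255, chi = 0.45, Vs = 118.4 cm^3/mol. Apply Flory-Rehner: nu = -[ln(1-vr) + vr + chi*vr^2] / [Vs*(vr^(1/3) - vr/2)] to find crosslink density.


ln(1 - vr) = ln(1 - 0.255) = -0.2944
Numerator = -((-0.2944) + 0.255 + 0.45 * 0.255^2) = 0.0101
Denominator = 118.4 * (0.255^(1/3) - 0.255/2) = 59.9853
nu = 0.0101 / 59.9853 = 1.6854e-04 mol/cm^3

1.6854e-04 mol/cm^3


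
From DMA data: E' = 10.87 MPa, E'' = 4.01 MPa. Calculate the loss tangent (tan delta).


tan delta = E'' / E'
= 4.01 / 10.87
= 0.3689

tan delta = 0.3689


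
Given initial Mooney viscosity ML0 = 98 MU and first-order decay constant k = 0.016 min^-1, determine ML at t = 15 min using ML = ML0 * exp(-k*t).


ML = ML0 * exp(-k * t)
ML = 98 * exp(-0.016 * 15)
ML = 98 * 0.7866
ML = 77.09 MU

77.09 MU


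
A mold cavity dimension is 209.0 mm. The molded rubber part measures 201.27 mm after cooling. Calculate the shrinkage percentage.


Shrinkage = (mold - part) / mold * 100
= (209.0 - 201.27) / 209.0 * 100
= 7.73 / 209.0 * 100
= 3.7%

3.7%


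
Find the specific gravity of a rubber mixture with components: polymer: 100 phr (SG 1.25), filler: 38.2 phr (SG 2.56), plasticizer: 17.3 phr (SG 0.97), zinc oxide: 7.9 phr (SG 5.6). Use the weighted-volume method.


Sum of weights = 163.4
Volume contributions:
  polymer: 100/1.25 = 80.0000
  filler: 38.2/2.56 = 14.9219
  plasticizer: 17.3/0.97 = 17.8351
  zinc oxide: 7.9/5.6 = 1.4107
Sum of volumes = 114.1676
SG = 163.4 / 114.1676 = 1.431

SG = 1.431


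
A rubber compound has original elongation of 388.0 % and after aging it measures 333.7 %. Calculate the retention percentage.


Retention = aged / original * 100
= 333.7 / 388.0 * 100
= 86.0%

86.0%


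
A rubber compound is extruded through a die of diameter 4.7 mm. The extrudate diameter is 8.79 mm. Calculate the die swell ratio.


Die swell ratio = D_extrudate / D_die
= 8.79 / 4.7
= 1.87

Die swell = 1.87


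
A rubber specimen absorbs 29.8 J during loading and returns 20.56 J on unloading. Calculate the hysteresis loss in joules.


Hysteresis loss = loading - unloading
= 29.8 - 20.56
= 9.24 J

9.24 J


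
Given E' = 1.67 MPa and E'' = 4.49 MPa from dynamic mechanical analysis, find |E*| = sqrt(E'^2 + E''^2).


|E*| = sqrt(E'^2 + E''^2)
= sqrt(1.67^2 + 4.49^2)
= sqrt(2.7889 + 20.1601)
= 4.791 MPa

4.791 MPa


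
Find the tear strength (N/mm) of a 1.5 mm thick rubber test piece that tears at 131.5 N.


Tear strength = force / thickness
= 131.5 / 1.5
= 87.67 N/mm

87.67 N/mm


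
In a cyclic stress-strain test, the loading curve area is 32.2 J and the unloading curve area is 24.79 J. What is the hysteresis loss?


Hysteresis loss = loading - unloading
= 32.2 - 24.79
= 7.41 J

7.41 J


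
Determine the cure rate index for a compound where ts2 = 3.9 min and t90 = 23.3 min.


CRI = 100 / (t90 - ts2)
= 100 / (23.3 - 3.9)
= 100 / 19.4
= 5.15 min^-1

5.15 min^-1


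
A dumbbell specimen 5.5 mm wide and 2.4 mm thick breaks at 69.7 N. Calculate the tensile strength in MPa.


Area = width * thickness = 5.5 * 2.4 = 13.2 mm^2
TS = force / area = 69.7 / 13.2 = 5.28 MPa

5.28 MPa


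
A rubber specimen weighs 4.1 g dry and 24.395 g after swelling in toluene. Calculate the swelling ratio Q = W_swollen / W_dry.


Q = W_swollen / W_dry
Q = 24.395 / 4.1
Q = 5.95

Q = 5.95


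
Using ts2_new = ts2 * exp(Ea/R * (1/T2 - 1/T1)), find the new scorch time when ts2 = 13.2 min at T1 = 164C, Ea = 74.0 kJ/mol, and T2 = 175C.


Convert temperatures: T1 = 164 + 273.15 = 437.15 K, T2 = 175 + 273.15 = 448.15 K
ts2_new = 13.2 * exp(74000 / 8.314 * (1/448.15 - 1/437.15))
1/T2 - 1/T1 = -5.6149e-05
ts2_new = 8.01 min

8.01 min


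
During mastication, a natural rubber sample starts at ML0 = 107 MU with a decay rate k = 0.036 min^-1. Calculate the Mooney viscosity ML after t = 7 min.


ML = ML0 * exp(-k * t)
ML = 107 * exp(-0.036 * 7)
ML = 107 * 0.7772
ML = 83.17 MU

83.17 MU


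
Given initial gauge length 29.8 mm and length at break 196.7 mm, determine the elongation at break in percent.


Elongation = (Lf - L0) / L0 * 100
= (196.7 - 29.8) / 29.8 * 100
= 166.9 / 29.8 * 100
= 560.1%

560.1%


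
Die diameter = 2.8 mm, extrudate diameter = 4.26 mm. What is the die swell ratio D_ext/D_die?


Die swell ratio = D_extrudate / D_die
= 4.26 / 2.8
= 1.521

Die swell = 1.521


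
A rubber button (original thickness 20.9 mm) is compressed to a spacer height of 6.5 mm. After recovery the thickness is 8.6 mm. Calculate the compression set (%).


CS = (t0 - recovered) / (t0 - ts) * 100
= (20.9 - 8.6) / (20.9 - 6.5) * 100
= 12.3 / 14.4 * 100
= 85.4%

85.4%


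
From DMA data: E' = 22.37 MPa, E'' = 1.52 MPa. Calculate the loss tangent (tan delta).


tan delta = E'' / E'
= 1.52 / 22.37
= 0.0679

tan delta = 0.0679


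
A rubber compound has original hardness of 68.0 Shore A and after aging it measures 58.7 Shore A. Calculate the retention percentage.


Retention = aged / original * 100
= 58.7 / 68.0 * 100
= 86.3%

86.3%


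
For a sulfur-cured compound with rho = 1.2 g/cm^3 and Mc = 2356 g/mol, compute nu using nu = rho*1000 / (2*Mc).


nu = rho * 1000 / (2 * Mc)
nu = 1.2 * 1000 / (2 * 2356)
nu = 1200.0 / 4712
nu = 0.2547 mol/L

0.2547 mol/L


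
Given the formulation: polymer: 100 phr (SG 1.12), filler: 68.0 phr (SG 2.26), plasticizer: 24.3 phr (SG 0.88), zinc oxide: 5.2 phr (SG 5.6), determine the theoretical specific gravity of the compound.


Sum of weights = 197.5
Volume contributions:
  polymer: 100/1.12 = 89.2857
  filler: 68.0/2.26 = 30.0885
  plasticizer: 24.3/0.88 = 27.6136
  zinc oxide: 5.2/5.6 = 0.9286
Sum of volumes = 147.9164
SG = 197.5 / 147.9164 = 1.335

SG = 1.335


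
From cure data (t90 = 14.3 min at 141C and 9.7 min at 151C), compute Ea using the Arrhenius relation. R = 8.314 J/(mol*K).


T1 = 414.15 K, T2 = 424.15 K
1/T1 - 1/T2 = 5.6928e-05
ln(t1/t2) = ln(14.3/9.7) = 0.3881
Ea = 8.314 * 0.3881 / 5.6928e-05 = 56685.0398 J/mol
Ea = 56.69 kJ/mol

56.69 kJ/mol


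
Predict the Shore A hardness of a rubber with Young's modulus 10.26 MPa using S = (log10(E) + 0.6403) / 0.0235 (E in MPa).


log10(E) = 0.0235*S - 0.6403  =>  S = (log10(E) + 0.6403) / 0.0235
log10(10.26) = 1.011147
S = (1.011147 + 0.6403) / 0.0235 = 1.651447 / 0.0235
S = 70.3

Shore A = 70.3


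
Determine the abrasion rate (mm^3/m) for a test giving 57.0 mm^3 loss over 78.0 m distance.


Rate = volume_loss / distance
= 57.0 / 78.0
= 0.731 mm^3/m

0.731 mm^3/m


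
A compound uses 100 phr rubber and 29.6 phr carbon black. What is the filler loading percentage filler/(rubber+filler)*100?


Filler % = filler / (rubber + filler) * 100
= 29.6 / (100 + 29.6) * 100
= 29.6 / 129.6 * 100
= 22.84%

22.84%


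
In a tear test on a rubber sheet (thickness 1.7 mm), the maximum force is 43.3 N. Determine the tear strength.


Tear strength = force / thickness
= 43.3 / 1.7
= 25.47 N/mm

25.47 N/mm


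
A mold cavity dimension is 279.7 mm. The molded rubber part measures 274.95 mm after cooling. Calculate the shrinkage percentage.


Shrinkage = (mold - part) / mold * 100
= (279.7 - 274.95) / 279.7 * 100
= 4.75 / 279.7 * 100
= 1.7%

1.7%


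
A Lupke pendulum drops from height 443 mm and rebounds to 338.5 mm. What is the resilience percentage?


Resilience = h_rebound / h_drop * 100
= 338.5 / 443 * 100
= 76.4%

76.4%


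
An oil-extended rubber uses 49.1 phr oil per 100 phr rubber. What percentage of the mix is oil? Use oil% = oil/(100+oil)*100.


Oil % = oil / (100 + oil) * 100
= 49.1 / (100 + 49.1) * 100
= 49.1 / 149.1 * 100
= 32.93%

32.93%


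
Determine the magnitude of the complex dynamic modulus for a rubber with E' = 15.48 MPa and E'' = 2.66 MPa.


|E*| = sqrt(E'^2 + E''^2)
= sqrt(15.48^2 + 2.66^2)
= sqrt(239.6304 + 7.0756)
= 15.707 MPa

15.707 MPa


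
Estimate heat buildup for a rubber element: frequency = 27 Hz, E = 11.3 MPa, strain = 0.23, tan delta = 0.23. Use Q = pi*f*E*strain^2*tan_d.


Q = pi * f * E * strain^2 * tan_d
= pi * 27 * 11.3 * 0.23^2 * 0.23
= pi * 27 * 11.3 * 0.0529 * 0.23
= 11.6621

Q = 11.6621


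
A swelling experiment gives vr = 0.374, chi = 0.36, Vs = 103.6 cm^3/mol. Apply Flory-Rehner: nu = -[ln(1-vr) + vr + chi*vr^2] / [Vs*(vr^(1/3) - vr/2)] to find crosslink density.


ln(1 - vr) = ln(1 - 0.374) = -0.4684
Numerator = -((-0.4684) + 0.374 + 0.36 * 0.374^2) = 0.0440
Denominator = 103.6 * (0.374^(1/3) - 0.374/2) = 55.2689
nu = 0.0440 / 55.2689 = 7.9700e-04 mol/cm^3

7.9700e-04 mol/cm^3


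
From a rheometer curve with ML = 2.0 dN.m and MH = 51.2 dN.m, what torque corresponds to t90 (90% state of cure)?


M90 = ML + 0.9 * (MH - ML)
M90 = 2.0 + 0.9 * (51.2 - 2.0)
M90 = 2.0 + 0.9 * 49.2
M90 = 46.28 dN.m

46.28 dN.m


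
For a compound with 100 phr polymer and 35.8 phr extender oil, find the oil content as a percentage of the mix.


Oil % = oil / (100 + oil) * 100
= 35.8 / (100 + 35.8) * 100
= 35.8 / 135.8 * 100
= 26.36%

26.36%


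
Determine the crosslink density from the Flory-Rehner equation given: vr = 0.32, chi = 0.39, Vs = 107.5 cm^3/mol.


ln(1 - vr) = ln(1 - 0.32) = -0.3857
Numerator = -((-0.3857) + 0.32 + 0.39 * 0.32^2) = 0.0257
Denominator = 107.5 * (0.32^(1/3) - 0.32/2) = 56.3290
nu = 0.0257 / 56.3290 = 4.5672e-04 mol/cm^3

4.5672e-04 mol/cm^3


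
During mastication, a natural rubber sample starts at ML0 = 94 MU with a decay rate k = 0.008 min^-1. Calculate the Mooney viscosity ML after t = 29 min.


ML = ML0 * exp(-k * t)
ML = 94 * exp(-0.008 * 29)
ML = 94 * 0.7929
ML = 74.54 MU

74.54 MU


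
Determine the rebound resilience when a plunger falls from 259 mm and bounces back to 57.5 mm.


Resilience = h_rebound / h_drop * 100
= 57.5 / 259 * 100
= 22.2%

22.2%


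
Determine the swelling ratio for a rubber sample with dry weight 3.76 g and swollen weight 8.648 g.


Q = W_swollen / W_dry
Q = 8.648 / 3.76
Q = 2.3

Q = 2.3


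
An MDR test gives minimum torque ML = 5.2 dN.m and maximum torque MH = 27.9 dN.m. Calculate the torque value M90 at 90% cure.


M90 = ML + 0.9 * (MH - ML)
M90 = 5.2 + 0.9 * (27.9 - 5.2)
M90 = 5.2 + 0.9 * 22.7
M90 = 25.63 dN.m

25.63 dN.m


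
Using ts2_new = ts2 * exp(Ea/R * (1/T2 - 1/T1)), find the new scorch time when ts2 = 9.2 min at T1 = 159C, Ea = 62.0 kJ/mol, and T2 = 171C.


Convert temperatures: T1 = 159 + 273.15 = 432.15 K, T2 = 171 + 273.15 = 444.15 K
ts2_new = 9.2 * exp(62000 / 8.314 * (1/444.15 - 1/432.15))
1/T2 - 1/T1 = -6.2520e-05
ts2_new = 5.77 min

5.77 min


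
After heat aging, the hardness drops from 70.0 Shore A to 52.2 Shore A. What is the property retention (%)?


Retention = aged / original * 100
= 52.2 / 70.0 * 100
= 74.6%

74.6%


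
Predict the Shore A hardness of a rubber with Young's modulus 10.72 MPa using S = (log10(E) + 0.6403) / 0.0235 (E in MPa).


log10(E) = 0.0235*S - 0.6403  =>  S = (log10(E) + 0.6403) / 0.0235
log10(10.72) = 1.030195
S = (1.030195 + 0.6403) / 0.0235 = 1.670495 / 0.0235
S = 71.1

Shore A = 71.1


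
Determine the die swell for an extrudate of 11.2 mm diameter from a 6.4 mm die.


Die swell ratio = D_extrudate / D_die
= 11.2 / 6.4
= 1.75

Die swell = 1.75


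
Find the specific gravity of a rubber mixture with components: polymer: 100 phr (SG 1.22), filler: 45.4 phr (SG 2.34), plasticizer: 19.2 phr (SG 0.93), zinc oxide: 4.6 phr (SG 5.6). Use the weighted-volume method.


Sum of weights = 169.2
Volume contributions:
  polymer: 100/1.22 = 81.9672
  filler: 45.4/2.34 = 19.4017
  plasticizer: 19.2/0.93 = 20.6452
  zinc oxide: 4.6/5.6 = 0.8214
Sum of volumes = 122.8355
SG = 169.2 / 122.8355 = 1.377

SG = 1.377


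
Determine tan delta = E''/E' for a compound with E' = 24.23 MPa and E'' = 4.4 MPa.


tan delta = E'' / E'
= 4.4 / 24.23
= 0.1816

tan delta = 0.1816


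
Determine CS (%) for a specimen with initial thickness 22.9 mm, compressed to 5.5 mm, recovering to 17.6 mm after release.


CS = (t0 - recovered) / (t0 - ts) * 100
= (22.9 - 17.6) / (22.9 - 5.5) * 100
= 5.3 / 17.4 * 100
= 30.5%

30.5%


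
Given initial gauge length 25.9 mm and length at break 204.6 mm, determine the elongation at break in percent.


Elongation = (Lf - L0) / L0 * 100
= (204.6 - 25.9) / 25.9 * 100
= 178.7 / 25.9 * 100
= 690.0%

690.0%


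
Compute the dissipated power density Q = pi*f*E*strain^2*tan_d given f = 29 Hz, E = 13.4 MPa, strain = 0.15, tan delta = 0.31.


Q = pi * f * E * strain^2 * tan_d
= pi * 29 * 13.4 * 0.15^2 * 0.31
= pi * 29 * 13.4 * 0.0225 * 0.31
= 8.5152

Q = 8.5152


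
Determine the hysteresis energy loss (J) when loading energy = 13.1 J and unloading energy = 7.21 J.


Hysteresis loss = loading - unloading
= 13.1 - 7.21
= 5.89 J

5.89 J


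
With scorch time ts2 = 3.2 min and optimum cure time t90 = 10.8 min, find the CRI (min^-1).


CRI = 100 / (t90 - ts2)
= 100 / (10.8 - 3.2)
= 100 / 7.6
= 13.16 min^-1

13.16 min^-1


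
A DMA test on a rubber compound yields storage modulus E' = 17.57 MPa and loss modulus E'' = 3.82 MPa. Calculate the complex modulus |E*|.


|E*| = sqrt(E'^2 + E''^2)
= sqrt(17.57^2 + 3.82^2)
= sqrt(308.7049 + 14.5924)
= 17.98 MPa

17.98 MPa


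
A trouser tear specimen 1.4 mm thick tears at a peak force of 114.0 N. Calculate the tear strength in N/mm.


Tear strength = force / thickness
= 114.0 / 1.4
= 81.43 N/mm

81.43 N/mm


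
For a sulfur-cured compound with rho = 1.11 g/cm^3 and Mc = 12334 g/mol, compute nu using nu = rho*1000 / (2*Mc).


nu = rho * 1000 / (2 * Mc)
nu = 1.11 * 1000 / (2 * 12334)
nu = 1110.0 / 24668
nu = 0.0450 mol/L

0.0450 mol/L


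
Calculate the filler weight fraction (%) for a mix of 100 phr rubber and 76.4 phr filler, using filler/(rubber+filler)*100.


Filler % = filler / (rubber + filler) * 100
= 76.4 / (100 + 76.4) * 100
= 76.4 / 176.4 * 100
= 43.31%

43.31%


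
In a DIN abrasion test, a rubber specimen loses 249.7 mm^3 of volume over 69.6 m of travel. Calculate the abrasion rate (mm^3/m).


Rate = volume_loss / distance
= 249.7 / 69.6
= 3.588 mm^3/m

3.588 mm^3/m


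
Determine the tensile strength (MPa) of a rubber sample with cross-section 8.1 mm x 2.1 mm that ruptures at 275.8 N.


Area = width * thickness = 8.1 * 2.1 = 17.01 mm^2
TS = force / area = 275.8 / 17.01 = 16.21 MPa

16.21 MPa


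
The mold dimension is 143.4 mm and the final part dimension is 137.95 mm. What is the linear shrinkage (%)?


Shrinkage = (mold - part) / mold * 100
= (143.4 - 137.95) / 143.4 * 100
= 5.45 / 143.4 * 100
= 3.8%

3.8%


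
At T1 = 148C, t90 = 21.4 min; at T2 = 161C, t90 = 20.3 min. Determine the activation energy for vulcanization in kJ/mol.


T1 = 421.15 K, T2 = 434.15 K
1/T1 - 1/T2 = 7.1100e-05
ln(t1/t2) = ln(21.4/20.3) = 0.0528
Ea = 8.314 * 0.0528 / 7.1100e-05 = 6170.6465 J/mol
Ea = 6.17 kJ/mol

6.17 kJ/mol


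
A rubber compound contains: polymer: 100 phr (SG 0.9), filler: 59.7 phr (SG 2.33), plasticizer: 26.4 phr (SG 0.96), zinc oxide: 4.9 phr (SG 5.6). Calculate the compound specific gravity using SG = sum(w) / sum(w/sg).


Sum of weights = 191.0
Volume contributions:
  polymer: 100/0.9 = 111.1111
  filler: 59.7/2.33 = 25.6223
  plasticizer: 26.4/0.96 = 27.5000
  zinc oxide: 4.9/5.6 = 0.8750
Sum of volumes = 165.1084
SG = 191.0 / 165.1084 = 1.157

SG = 1.157


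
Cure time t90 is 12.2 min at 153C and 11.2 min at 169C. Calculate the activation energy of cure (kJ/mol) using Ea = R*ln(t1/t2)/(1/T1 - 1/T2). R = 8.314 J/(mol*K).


T1 = 426.15 K, T2 = 442.15 K
1/T1 - 1/T2 = 8.4916e-05
ln(t1/t2) = ln(12.2/11.2) = 0.0855
Ea = 8.314 * 0.0855 / 8.4916e-05 = 8373.3817 J/mol
Ea = 8.37 kJ/mol

8.37 kJ/mol


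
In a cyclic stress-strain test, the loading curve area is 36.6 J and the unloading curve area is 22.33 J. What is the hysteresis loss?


Hysteresis loss = loading - unloading
= 36.6 - 22.33
= 14.27 J

14.27 J


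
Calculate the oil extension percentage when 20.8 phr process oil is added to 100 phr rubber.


Oil % = oil / (100 + oil) * 100
= 20.8 / (100 + 20.8) * 100
= 20.8 / 120.8 * 100
= 17.22%

17.22%


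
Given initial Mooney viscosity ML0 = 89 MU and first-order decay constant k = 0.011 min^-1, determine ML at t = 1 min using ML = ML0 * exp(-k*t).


ML = ML0 * exp(-k * t)
ML = 89 * exp(-0.011 * 1)
ML = 89 * 0.9891
ML = 88.03 MU

88.03 MU


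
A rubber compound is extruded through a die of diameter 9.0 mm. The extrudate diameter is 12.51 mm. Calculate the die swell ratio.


Die swell ratio = D_extrudate / D_die
= 12.51 / 9.0
= 1.39

Die swell = 1.39


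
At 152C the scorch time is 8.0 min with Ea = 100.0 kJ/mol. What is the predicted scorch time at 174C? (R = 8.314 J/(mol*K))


Convert temperatures: T1 = 152 + 273.15 = 425.15 K, T2 = 174 + 273.15 = 447.15 K
ts2_new = 8.0 * exp(100000 / 8.314 * (1/447.15 - 1/425.15))
1/T2 - 1/T1 = -1.1573e-04
ts2_new = 1.99 min

1.99 min


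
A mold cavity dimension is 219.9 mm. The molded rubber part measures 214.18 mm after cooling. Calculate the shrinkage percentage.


Shrinkage = (mold - part) / mold * 100
= (219.9 - 214.18) / 219.9 * 100
= 5.72 / 219.9 * 100
= 2.6%

2.6%


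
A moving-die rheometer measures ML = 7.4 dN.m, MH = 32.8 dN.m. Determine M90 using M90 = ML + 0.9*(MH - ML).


M90 = ML + 0.9 * (MH - ML)
M90 = 7.4 + 0.9 * (32.8 - 7.4)
M90 = 7.4 + 0.9 * 25.4
M90 = 30.26 dN.m

30.26 dN.m


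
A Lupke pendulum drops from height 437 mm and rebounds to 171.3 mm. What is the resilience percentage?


Resilience = h_rebound / h_drop * 100
= 171.3 / 437 * 100
= 39.2%

39.2%


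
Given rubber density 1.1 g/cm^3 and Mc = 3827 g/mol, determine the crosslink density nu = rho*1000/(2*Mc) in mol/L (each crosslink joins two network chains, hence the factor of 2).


nu = rho * 1000 / (2 * Mc)
nu = 1.1 * 1000 / (2 * 3827)
nu = 1100.0 / 7654
nu = 0.1437 mol/L

0.1437 mol/L


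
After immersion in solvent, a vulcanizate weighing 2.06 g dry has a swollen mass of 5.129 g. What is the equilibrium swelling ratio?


Q = W_swollen / W_dry
Q = 5.129 / 2.06
Q = 2.49

Q = 2.49


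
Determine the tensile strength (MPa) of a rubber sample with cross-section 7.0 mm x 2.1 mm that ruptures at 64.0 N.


Area = width * thickness = 7.0 * 2.1 = 14.7 mm^2
TS = force / area = 64.0 / 14.7 = 4.35 MPa

4.35 MPa


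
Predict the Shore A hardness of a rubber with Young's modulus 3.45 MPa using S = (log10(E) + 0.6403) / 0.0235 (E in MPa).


log10(E) = 0.0235*S - 0.6403  =>  S = (log10(E) + 0.6403) / 0.0235
log10(3.45) = 0.537819
S = (0.537819 + 0.6403) / 0.0235 = 1.178119 / 0.0235
S = 50.1

Shore A = 50.1


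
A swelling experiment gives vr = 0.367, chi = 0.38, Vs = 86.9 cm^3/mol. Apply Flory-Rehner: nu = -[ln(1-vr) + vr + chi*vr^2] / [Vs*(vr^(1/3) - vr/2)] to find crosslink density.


ln(1 - vr) = ln(1 - 0.367) = -0.4573
Numerator = -((-0.4573) + 0.367 + 0.38 * 0.367^2) = 0.0391
Denominator = 86.9 * (0.367^(1/3) - 0.367/2) = 46.2708
nu = 0.0391 / 46.2708 = 8.4509e-04 mol/cm^3

8.4509e-04 mol/cm^3


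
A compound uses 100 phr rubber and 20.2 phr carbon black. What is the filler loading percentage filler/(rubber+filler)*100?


Filler % = filler / (rubber + filler) * 100
= 20.2 / (100 + 20.2) * 100
= 20.2 / 120.2 * 100
= 16.81%

16.81%


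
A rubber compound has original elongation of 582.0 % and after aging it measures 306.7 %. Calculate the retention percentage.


Retention = aged / original * 100
= 306.7 / 582.0 * 100
= 52.7%

52.7%


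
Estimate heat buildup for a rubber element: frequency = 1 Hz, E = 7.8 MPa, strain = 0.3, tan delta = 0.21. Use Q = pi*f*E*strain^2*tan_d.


Q = pi * f * E * strain^2 * tan_d
= pi * 1 * 7.8 * 0.3^2 * 0.21
= pi * 1 * 7.8 * 0.0900 * 0.21
= 0.4631

Q = 0.4631


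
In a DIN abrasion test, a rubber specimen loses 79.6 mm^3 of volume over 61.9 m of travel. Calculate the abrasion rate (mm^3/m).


Rate = volume_loss / distance
= 79.6 / 61.9
= 1.286 mm^3/m

1.286 mm^3/m


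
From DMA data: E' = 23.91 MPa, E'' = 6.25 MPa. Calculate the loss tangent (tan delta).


tan delta = E'' / E'
= 6.25 / 23.91
= 0.2614

tan delta = 0.2614


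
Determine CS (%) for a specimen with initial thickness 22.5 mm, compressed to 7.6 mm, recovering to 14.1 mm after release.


CS = (t0 - recovered) / (t0 - ts) * 100
= (22.5 - 14.1) / (22.5 - 7.6) * 100
= 8.4 / 14.9 * 100
= 56.4%

56.4%


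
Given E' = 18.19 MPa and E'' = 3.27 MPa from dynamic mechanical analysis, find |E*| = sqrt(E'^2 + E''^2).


|E*| = sqrt(E'^2 + E''^2)
= sqrt(18.19^2 + 3.27^2)
= sqrt(330.8761 + 10.6929)
= 18.482 MPa

18.482 MPa


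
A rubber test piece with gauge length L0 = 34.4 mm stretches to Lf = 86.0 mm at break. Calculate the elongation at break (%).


Elongation = (Lf - L0) / L0 * 100
= (86.0 - 34.4) / 34.4 * 100
= 51.6 / 34.4 * 100
= 150.0%

150.0%


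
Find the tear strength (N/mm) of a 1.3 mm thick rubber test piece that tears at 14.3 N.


Tear strength = force / thickness
= 14.3 / 1.3
= 11.0 N/mm

11.0 N/mm


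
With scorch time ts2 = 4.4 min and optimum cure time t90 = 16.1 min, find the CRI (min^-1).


CRI = 100 / (t90 - ts2)
= 100 / (16.1 - 4.4)
= 100 / 11.7
= 8.55 min^-1

8.55 min^-1


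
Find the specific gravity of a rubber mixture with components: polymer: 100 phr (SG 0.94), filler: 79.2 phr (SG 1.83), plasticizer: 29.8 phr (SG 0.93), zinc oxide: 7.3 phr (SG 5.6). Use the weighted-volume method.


Sum of weights = 216.3
Volume contributions:
  polymer: 100/0.94 = 106.3830
  filler: 79.2/1.83 = 43.2787
  plasticizer: 29.8/0.93 = 32.0430
  zinc oxide: 7.3/5.6 = 1.3036
Sum of volumes = 183.0082
SG = 216.3 / 183.0082 = 1.182

SG = 1.182


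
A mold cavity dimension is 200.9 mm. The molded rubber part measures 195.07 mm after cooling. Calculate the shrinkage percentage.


Shrinkage = (mold - part) / mold * 100
= (200.9 - 195.07) / 200.9 * 100
= 5.83 / 200.9 * 100
= 2.9%

2.9%


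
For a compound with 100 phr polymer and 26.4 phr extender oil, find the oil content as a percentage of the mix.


Oil % = oil / (100 + oil) * 100
= 26.4 / (100 + 26.4) * 100
= 26.4 / 126.4 * 100
= 20.89%

20.89%


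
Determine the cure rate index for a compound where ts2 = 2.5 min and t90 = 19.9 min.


CRI = 100 / (t90 - ts2)
= 100 / (19.9 - 2.5)
= 100 / 17.4
= 5.75 min^-1

5.75 min^-1


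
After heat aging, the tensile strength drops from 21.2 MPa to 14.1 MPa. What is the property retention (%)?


Retention = aged / original * 100
= 14.1 / 21.2 * 100
= 66.5%

66.5%


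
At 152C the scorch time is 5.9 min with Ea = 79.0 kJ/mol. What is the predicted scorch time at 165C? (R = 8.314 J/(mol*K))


Convert temperatures: T1 = 152 + 273.15 = 425.15 K, T2 = 165 + 273.15 = 438.15 K
ts2_new = 5.9 * exp(79000 / 8.314 * (1/438.15 - 1/425.15))
1/T2 - 1/T1 = -6.9788e-05
ts2_new = 3.04 min

3.04 min


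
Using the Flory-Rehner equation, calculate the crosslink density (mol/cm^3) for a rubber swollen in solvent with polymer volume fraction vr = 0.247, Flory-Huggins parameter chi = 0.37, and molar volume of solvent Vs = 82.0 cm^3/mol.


ln(1 - vr) = ln(1 - 0.247) = -0.2837
Numerator = -((-0.2837) + 0.247 + 0.37 * 0.247^2) = 0.0141
Denominator = 82.0 * (0.247^(1/3) - 0.247/2) = 41.3223
nu = 0.0141 / 41.3223 = 3.4162e-04 mol/cm^3

3.4162e-04 mol/cm^3


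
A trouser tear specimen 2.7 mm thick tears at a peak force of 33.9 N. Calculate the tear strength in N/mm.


Tear strength = force / thickness
= 33.9 / 2.7
= 12.56 N/mm

12.56 N/mm


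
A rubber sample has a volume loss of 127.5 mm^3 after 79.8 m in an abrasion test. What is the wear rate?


Rate = volume_loss / distance
= 127.5 / 79.8
= 1.598 mm^3/m

1.598 mm^3/m


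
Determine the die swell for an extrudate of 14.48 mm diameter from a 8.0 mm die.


Die swell ratio = D_extrudate / D_die
= 14.48 / 8.0
= 1.81

Die swell = 1.81


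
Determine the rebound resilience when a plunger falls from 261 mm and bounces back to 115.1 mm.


Resilience = h_rebound / h_drop * 100
= 115.1 / 261 * 100
= 44.1%

44.1%


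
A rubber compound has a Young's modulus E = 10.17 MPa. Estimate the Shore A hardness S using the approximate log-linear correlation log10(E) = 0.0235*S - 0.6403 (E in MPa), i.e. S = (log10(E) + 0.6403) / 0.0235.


log10(E) = 0.0235*S - 0.6403  =>  S = (log10(E) + 0.6403) / 0.0235
log10(10.17) = 1.007321
S = (1.007321 + 0.6403) / 0.0235 = 1.647621 / 0.0235
S = 70.1

Shore A = 70.1


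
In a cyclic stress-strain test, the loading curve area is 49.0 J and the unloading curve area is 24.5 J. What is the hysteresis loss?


Hysteresis loss = loading - unloading
= 49.0 - 24.5
= 24.5 J

24.5 J


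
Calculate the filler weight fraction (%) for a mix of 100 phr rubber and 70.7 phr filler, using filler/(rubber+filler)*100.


Filler % = filler / (rubber + filler) * 100
= 70.7 / (100 + 70.7) * 100
= 70.7 / 170.7 * 100
= 41.42%

41.42%


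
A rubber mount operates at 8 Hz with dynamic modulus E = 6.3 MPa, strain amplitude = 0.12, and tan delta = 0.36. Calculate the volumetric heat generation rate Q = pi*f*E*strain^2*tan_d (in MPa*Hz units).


Q = pi * f * E * strain^2 * tan_d
= pi * 8 * 6.3 * 0.12^2 * 0.36
= pi * 8 * 6.3 * 0.0144 * 0.36
= 0.8208

Q = 0.8208


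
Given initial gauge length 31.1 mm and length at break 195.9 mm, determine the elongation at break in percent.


Elongation = (Lf - L0) / L0 * 100
= (195.9 - 31.1) / 31.1 * 100
= 164.8 / 31.1 * 100
= 529.9%

529.9%


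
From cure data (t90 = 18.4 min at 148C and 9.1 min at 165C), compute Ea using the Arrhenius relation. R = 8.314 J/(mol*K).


T1 = 421.15 K, T2 = 438.15 K
1/T1 - 1/T2 = 9.2128e-05
ln(t1/t2) = ln(18.4/9.1) = 0.7041
Ea = 8.314 * 0.7041 / 9.2128e-05 = 63539.0058 J/mol
Ea = 63.54 kJ/mol

63.54 kJ/mol


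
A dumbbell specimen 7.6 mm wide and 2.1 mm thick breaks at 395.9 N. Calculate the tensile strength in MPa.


Area = width * thickness = 7.6 * 2.1 = 15.96 mm^2
TS = force / area = 395.9 / 15.96 = 24.81 MPa

24.81 MPa


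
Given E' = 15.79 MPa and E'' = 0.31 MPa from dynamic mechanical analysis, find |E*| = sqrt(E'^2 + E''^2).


|E*| = sqrt(E'^2 + E''^2)
= sqrt(15.79^2 + 0.31^2)
= sqrt(249.3241 + 0.0961)
= 15.793 MPa

15.793 MPa


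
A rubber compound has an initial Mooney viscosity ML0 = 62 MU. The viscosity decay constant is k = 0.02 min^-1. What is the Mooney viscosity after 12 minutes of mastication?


ML = ML0 * exp(-k * t)
ML = 62 * exp(-0.02 * 12)
ML = 62 * 0.7866
ML = 48.77 MU

48.77 MU


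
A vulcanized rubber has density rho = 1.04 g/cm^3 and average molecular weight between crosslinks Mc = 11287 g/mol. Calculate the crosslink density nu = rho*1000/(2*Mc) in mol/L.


nu = rho * 1000 / (2 * Mc)
nu = 1.04 * 1000 / (2 * 11287)
nu = 1040.0 / 22574
nu = 0.0461 mol/L

0.0461 mol/L


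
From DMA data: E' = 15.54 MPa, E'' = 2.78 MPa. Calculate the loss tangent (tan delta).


tan delta = E'' / E'
= 2.78 / 15.54
= 0.1789

tan delta = 0.1789


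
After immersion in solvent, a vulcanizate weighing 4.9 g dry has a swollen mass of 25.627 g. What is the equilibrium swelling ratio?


Q = W_swollen / W_dry
Q = 25.627 / 4.9
Q = 5.23

Q = 5.23


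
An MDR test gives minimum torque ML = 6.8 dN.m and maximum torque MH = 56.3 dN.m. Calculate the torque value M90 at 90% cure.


M90 = ML + 0.9 * (MH - ML)
M90 = 6.8 + 0.9 * (56.3 - 6.8)
M90 = 6.8 + 0.9 * 49.5
M90 = 51.35 dN.m

51.35 dN.m


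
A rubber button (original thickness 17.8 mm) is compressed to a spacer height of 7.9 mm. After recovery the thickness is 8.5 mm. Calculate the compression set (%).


CS = (t0 - recovered) / (t0 - ts) * 100
= (17.8 - 8.5) / (17.8 - 7.9) * 100
= 9.3 / 9.9 * 100
= 93.9%

93.9%


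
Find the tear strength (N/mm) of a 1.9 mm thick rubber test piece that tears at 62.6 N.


Tear strength = force / thickness
= 62.6 / 1.9
= 32.95 N/mm

32.95 N/mm


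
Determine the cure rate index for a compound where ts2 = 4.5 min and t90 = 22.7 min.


CRI = 100 / (t90 - ts2)
= 100 / (22.7 - 4.5)
= 100 / 18.2
= 5.49 min^-1

5.49 min^-1


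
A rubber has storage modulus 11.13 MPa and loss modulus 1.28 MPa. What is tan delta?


tan delta = E'' / E'
= 1.28 / 11.13
= 0.115

tan delta = 0.115


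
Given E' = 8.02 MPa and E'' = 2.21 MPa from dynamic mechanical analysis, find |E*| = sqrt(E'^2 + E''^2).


|E*| = sqrt(E'^2 + E''^2)
= sqrt(8.02^2 + 2.21^2)
= sqrt(64.3204 + 4.8841)
= 8.319 MPa

8.319 MPa


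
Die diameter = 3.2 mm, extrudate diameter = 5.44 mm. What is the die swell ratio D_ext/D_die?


Die swell ratio = D_extrudate / D_die
= 5.44 / 3.2
= 1.7

Die swell = 1.7


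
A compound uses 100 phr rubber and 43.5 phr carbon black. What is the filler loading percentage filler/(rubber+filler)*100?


Filler % = filler / (rubber + filler) * 100
= 43.5 / (100 + 43.5) * 100
= 43.5 / 143.5 * 100
= 30.31%

30.31%


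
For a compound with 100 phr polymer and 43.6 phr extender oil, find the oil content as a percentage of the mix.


Oil % = oil / (100 + oil) * 100
= 43.6 / (100 + 43.6) * 100
= 43.6 / 143.6 * 100
= 30.36%

30.36%


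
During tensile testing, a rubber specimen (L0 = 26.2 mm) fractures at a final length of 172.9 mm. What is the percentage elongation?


Elongation = (Lf - L0) / L0 * 100
= (172.9 - 26.2) / 26.2 * 100
= 146.7 / 26.2 * 100
= 559.9%

559.9%


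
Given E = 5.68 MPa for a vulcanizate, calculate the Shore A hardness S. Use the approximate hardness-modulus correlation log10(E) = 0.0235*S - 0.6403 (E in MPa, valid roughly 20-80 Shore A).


log10(E) = 0.0235*S - 0.6403  =>  S = (log10(E) + 0.6403) / 0.0235
log10(5.68) = 0.754348
S = (0.754348 + 0.6403) / 0.0235 = 1.394648 / 0.0235
S = 59.3

Shore A = 59.3


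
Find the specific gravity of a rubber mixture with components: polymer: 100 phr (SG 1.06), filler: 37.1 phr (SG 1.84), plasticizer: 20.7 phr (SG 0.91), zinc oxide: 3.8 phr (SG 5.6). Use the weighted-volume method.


Sum of weights = 161.6
Volume contributions:
  polymer: 100/1.06 = 94.3396
  filler: 37.1/1.84 = 20.1630
  plasticizer: 20.7/0.91 = 22.7473
  zinc oxide: 3.8/5.6 = 0.6786
Sum of volumes = 137.9285
SG = 161.6 / 137.9285 = 1.172

SG = 1.172


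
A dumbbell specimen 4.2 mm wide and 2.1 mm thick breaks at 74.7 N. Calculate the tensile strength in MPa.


Area = width * thickness = 4.2 * 2.1 = 8.82 mm^2
TS = force / area = 74.7 / 8.82 = 8.47 MPa

8.47 MPa


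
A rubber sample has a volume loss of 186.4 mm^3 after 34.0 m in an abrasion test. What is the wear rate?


Rate = volume_loss / distance
= 186.4 / 34.0
= 5.482 mm^3/m

5.482 mm^3/m


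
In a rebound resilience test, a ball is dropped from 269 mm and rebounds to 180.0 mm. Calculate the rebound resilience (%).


Resilience = h_rebound / h_drop * 100
= 180.0 / 269 * 100
= 66.9%

66.9%


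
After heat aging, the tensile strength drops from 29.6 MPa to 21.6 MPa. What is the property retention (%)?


Retention = aged / original * 100
= 21.6 / 29.6 * 100
= 73.0%

73.0%


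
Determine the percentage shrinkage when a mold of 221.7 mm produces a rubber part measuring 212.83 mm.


Shrinkage = (mold - part) / mold * 100
= (221.7 - 212.83) / 221.7 * 100
= 8.87 / 221.7 * 100
= 4.0%

4.0%


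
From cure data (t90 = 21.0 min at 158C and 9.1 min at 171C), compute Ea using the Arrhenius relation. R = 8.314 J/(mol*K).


T1 = 431.15 K, T2 = 444.15 K
1/T1 - 1/T2 = 6.7887e-05
ln(t1/t2) = ln(21.0/9.1) = 0.8362
Ea = 8.314 * 0.8362 / 6.7887e-05 = 102414.1181 J/mol
Ea = 102.41 kJ/mol

102.41 kJ/mol


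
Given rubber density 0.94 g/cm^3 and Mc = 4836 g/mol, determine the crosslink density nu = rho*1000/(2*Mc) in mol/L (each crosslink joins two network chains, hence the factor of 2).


nu = rho * 1000 / (2 * Mc)
nu = 0.94 * 1000 / (2 * 4836)
nu = 940.0 / 9672
nu = 0.0972 mol/L

0.0972 mol/L


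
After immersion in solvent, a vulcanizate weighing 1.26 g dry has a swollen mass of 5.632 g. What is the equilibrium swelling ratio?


Q = W_swollen / W_dry
Q = 5.632 / 1.26
Q = 4.47

Q = 4.47


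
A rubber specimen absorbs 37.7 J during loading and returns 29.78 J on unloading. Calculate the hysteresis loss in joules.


Hysteresis loss = loading - unloading
= 37.7 - 29.78
= 7.92 J

7.92 J


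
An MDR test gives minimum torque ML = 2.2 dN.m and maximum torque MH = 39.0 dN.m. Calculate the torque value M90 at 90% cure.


M90 = ML + 0.9 * (MH - ML)
M90 = 2.2 + 0.9 * (39.0 - 2.2)
M90 = 2.2 + 0.9 * 36.8
M90 = 35.32 dN.m

35.32 dN.m


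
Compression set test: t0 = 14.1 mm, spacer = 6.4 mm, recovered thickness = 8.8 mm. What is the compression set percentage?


CS = (t0 - recovered) / (t0 - ts) * 100
= (14.1 - 8.8) / (14.1 - 6.4) * 100
= 5.3 / 7.7 * 100
= 68.8%

68.8%


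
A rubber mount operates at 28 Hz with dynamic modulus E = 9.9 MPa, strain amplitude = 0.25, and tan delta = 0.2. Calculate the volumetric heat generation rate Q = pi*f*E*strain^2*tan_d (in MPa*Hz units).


Q = pi * f * E * strain^2 * tan_d
= pi * 28 * 9.9 * 0.25^2 * 0.2
= pi * 28 * 9.9 * 0.0625 * 0.2
= 10.8856

Q = 10.8856


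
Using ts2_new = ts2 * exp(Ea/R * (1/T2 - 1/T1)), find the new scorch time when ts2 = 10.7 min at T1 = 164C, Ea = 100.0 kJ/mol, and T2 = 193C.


Convert temperatures: T1 = 164 + 273.15 = 437.15 K, T2 = 193 + 273.15 = 466.15 K
ts2_new = 10.7 * exp(100000 / 8.314 * (1/466.15 - 1/437.15))
1/T2 - 1/T1 = -1.4231e-04
ts2_new = 1.93 min

1.93 min


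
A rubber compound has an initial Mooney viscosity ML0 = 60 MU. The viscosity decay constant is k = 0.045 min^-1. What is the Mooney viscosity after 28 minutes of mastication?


ML = ML0 * exp(-k * t)
ML = 60 * exp(-0.045 * 28)
ML = 60 * 0.2837
ML = 17.02 MU

17.02 MU


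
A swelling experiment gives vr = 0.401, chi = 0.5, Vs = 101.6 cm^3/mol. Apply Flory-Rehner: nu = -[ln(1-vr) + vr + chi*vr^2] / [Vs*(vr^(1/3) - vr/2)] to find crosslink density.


ln(1 - vr) = ln(1 - 0.401) = -0.5125
Numerator = -((-0.5125) + 0.401 + 0.5 * 0.401^2) = 0.0311
Denominator = 101.6 * (0.401^(1/3) - 0.401/2) = 54.5511
nu = 0.0311 / 54.5511 = 5.6998e-04 mol/cm^3

5.6998e-04 mol/cm^3


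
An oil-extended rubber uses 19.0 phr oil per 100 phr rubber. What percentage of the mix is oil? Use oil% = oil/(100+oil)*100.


Oil % = oil / (100 + oil) * 100
= 19.0 / (100 + 19.0) * 100
= 19.0 / 119.0 * 100
= 15.97%

15.97%
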